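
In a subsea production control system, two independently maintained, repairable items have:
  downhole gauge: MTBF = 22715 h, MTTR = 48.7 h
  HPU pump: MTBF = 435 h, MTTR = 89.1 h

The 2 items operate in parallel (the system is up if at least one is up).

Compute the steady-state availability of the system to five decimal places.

0.99964

A(downhole gauge) = MTBF/(MTBF+MTTR) = 22715/(22715+48.7) = 0.997861
A(HPU pump) = MTBF/(MTBF+MTTR) = 435/(435+89.1) = 0.829994
Parallel availability: 1 − (1 − 0.997861)(1 − 0.829994) = 0.99964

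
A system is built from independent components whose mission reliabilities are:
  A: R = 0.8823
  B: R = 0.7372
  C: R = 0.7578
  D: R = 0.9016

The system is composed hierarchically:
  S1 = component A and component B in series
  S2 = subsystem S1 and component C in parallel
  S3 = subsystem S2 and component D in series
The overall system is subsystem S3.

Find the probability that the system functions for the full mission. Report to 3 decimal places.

0.825

Series (A and B): 0.88230 × 0.73720 = 0.65043
Parallel ([0.65043] and C): 1 − (1 − 0.65043)(1 − 0.75780) = 0.91533
Series ([0.91533] and D): 0.91533 × 0.90160 = 0.825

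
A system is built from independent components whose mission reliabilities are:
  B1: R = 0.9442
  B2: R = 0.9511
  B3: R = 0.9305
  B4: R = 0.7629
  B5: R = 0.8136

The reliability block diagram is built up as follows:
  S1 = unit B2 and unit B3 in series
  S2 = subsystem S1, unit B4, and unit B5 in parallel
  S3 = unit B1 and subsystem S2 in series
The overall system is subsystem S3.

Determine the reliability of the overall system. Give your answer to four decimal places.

Series (B2 and B3): 0.951100 × 0.930500 = 0.884999
Parallel ([0.884999], B4, and B5): 1 − (1 − 0.884999)(1 − 0.762900)(1 − 0.813600) = 0.994917
Series (B1 and [0.994917]): 0.944200 × 0.994917 = 0.9394

0.9394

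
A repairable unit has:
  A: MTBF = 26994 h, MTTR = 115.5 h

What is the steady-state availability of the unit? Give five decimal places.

0.99574

A(A) = MTBF/(MTBF+MTTR) = 26994/(26994+115.5) = 0.99574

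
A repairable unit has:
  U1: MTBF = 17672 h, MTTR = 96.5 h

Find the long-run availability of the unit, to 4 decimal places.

0.9946

A(U1) = MTBF/(MTBF+MTTR) = 17672/(17672+96.5) = 0.9946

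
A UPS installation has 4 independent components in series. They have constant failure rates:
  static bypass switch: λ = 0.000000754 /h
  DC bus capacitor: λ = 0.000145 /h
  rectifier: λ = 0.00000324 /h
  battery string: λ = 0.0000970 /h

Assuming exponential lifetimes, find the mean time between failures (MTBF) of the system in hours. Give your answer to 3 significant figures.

Series of exponential components: λ_sys = Σ λ_i
λ_sys = 0.000000754 + 0.000145 + 0.00000324 + 0.0000970 = 2.4599e-04 /h
MTBF = 1 / λ_sys = 4070 h

4070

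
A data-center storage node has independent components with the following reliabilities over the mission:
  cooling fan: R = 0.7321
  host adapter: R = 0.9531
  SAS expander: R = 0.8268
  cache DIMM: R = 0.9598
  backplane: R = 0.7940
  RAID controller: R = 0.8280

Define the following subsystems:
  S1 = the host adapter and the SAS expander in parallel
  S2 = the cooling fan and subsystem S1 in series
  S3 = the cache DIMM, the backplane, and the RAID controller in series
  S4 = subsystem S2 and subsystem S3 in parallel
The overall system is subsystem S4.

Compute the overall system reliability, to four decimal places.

Parallel (host adapter and SAS expander): 1 − (1 − 0.953100)(1 − 0.826800) = 0.991877
Series (cooling fan and [0.991877]): 0.732100 × 0.991877 = 0.726153
Series (cache DIMM, backplane, and RAID controller): 0.959800 × 0.794000 × 0.828000 = 0.631003
Parallel ([0.726153] and [0.631003]): 1 − (1 − 0.726153)(1 − 0.631003) = 0.8990

0.8990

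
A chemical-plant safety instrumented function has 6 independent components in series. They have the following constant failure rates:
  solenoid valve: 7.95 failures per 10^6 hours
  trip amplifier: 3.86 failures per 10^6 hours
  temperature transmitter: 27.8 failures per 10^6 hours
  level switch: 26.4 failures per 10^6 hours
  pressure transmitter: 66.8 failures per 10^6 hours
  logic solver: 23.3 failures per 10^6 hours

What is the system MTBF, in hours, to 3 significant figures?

6410

Series of exponential components: λ_sys = Σ λ_i
λ_sys = 0.00000795 + 0.00000386 + 0.0000278 + 0.0000264 + 0.0000668 + 0.0000233 = 1.5611e-04 /h
MTBF = 1 / λ_sys = 6410 h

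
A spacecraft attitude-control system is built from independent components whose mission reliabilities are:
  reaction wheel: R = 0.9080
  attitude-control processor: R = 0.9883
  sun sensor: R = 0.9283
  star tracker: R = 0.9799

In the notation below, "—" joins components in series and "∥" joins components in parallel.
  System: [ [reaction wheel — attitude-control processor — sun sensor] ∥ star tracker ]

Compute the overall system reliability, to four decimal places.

0.9966

Series (reaction wheel, attitude-control processor, and sun sensor): 0.908000 × 0.988300 × 0.928300 = 0.833035
Parallel ([0.833035] and star tracker): 1 − (1 − 0.833035)(1 − 0.979900) = 0.9966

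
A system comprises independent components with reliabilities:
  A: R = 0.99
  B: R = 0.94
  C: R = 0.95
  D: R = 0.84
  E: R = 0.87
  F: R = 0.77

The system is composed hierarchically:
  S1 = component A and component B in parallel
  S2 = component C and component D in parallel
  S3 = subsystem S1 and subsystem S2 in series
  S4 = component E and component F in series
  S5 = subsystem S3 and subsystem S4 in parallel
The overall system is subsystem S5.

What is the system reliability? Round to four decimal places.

0.9972

Parallel (A and B): 1 − (1 − 0.990000)(1 − 0.940000) = 0.999400
Parallel (C and D): 1 − (1 − 0.950000)(1 − 0.840000) = 0.992000
Series ([0.999400] and [0.992000]): 0.999400 × 0.992000 = 0.991405
Series (E and F): 0.870000 × 0.770000 = 0.669900
Parallel ([0.991405] and [0.669900]): 1 − (1 − 0.991405)(1 − 0.669900) = 0.9972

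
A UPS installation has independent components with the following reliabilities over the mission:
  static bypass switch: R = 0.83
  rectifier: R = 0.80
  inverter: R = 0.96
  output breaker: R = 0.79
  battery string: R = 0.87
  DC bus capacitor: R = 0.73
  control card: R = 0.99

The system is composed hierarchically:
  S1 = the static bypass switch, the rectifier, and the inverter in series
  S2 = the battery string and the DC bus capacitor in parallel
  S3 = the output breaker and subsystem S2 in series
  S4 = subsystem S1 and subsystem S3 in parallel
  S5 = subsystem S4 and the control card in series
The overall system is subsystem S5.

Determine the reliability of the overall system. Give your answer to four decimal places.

0.9047

Series (static bypass switch, rectifier, and inverter): 0.830000 × 0.800000 × 0.960000 = 0.637440
Parallel (battery string and DC bus capacitor): 1 − (1 − 0.870000)(1 − 0.730000) = 0.964900
Series (output breaker and [0.964900]): 0.790000 × 0.964900 = 0.762271
Parallel ([0.637440] and [0.762271]): 1 − (1 − 0.637440)(1 − 0.762271) = 0.913809
Series ([0.913809] and control card): 0.913809 × 0.990000 = 0.9047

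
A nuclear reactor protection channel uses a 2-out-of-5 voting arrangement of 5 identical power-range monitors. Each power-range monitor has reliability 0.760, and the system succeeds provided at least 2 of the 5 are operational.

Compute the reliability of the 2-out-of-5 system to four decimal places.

R = Σ_{i=2}^{5} C(5,i) p^i (1−p)^{5−i} with p = 0.760
C(5,2)·0.760^2·0.240^3 = 0.079847
C(5,3)·0.760^3·0.240^2 = 0.252850
C(5,4)·0.760^4·0.240^1 = 0.400346
C(5,5)·0.760^5·0.240^0 = 0.253553
Sum = 0.9866

0.9866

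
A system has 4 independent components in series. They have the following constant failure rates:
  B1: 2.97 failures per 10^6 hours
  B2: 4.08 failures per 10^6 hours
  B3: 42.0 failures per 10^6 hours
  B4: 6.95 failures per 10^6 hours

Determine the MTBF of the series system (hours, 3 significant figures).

17900

Series of exponential components: λ_sys = Σ λ_i
λ_sys = 0.00000297 + 0.00000408 + 0.0000420 + 0.00000695 = 5.6000e-05 /h
MTBF = 1 / λ_sys = 17900 h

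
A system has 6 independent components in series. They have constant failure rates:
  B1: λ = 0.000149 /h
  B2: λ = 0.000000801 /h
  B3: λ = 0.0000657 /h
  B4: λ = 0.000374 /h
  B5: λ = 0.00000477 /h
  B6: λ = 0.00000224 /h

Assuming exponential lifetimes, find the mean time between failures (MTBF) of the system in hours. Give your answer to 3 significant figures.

1680

Series of exponential components: λ_sys = Σ λ_i
λ_sys = 0.000149 + 0.000000801 + 0.0000657 + 0.000374 + 0.00000477 + 0.00000224 = 5.9651e-04 /h
MTBF = 1 / λ_sys = 1680 h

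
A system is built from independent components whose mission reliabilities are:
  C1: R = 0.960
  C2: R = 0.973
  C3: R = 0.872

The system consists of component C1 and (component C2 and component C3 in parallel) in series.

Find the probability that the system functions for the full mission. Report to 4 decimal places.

Parallel (C2 and C3): 1 − (1 − 0.973000)(1 − 0.872000) = 0.996544
Series (C1 and [0.996544]): 0.960000 × 0.996544 = 0.9567

0.9567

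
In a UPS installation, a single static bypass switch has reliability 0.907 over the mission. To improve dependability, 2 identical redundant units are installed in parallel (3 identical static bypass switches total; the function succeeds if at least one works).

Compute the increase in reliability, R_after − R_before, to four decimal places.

R_before = 0.907
R_after = 1 − (1 − 0.907)^3 = 0.9992
ΔR = 0.9992 − 0.907 = 0.0922

0.0922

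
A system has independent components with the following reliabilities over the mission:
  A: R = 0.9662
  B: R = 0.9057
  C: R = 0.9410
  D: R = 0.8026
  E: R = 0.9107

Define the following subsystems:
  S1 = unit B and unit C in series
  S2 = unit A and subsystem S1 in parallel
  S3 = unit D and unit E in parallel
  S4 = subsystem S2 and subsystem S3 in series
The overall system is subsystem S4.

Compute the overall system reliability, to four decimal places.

Series (B and C): 0.905700 × 0.941000 = 0.852264
Parallel (A and [0.852264]): 1 − (1 − 0.966200)(1 − 0.852264) = 0.995007
Parallel (D and E): 1 − (1 − 0.802600)(1 − 0.910700) = 0.982372
Series ([0.995007] and [0.982372]): 0.995007 × 0.982372 = 0.9775

0.9775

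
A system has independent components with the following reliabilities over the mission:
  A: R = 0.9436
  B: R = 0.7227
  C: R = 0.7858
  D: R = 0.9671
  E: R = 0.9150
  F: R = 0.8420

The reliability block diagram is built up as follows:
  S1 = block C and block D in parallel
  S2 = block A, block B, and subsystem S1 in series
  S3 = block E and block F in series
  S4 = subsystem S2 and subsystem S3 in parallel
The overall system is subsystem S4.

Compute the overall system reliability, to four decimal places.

0.9259

Parallel (C and D): 1 − (1 − 0.785800)(1 − 0.967100) = 0.992953
Series (A, B, and [0.992953]): 0.943600 × 0.722700 × 0.992953 = 0.677134
Series (E and F): 0.915000 × 0.842000 = 0.770430
Parallel ([0.677134] and [0.770430]): 1 − (1 − 0.677134)(1 − 0.770430) = 0.9259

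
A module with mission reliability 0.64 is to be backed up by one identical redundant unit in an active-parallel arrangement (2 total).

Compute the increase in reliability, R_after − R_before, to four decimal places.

R_before = 0.64
R_after = 1 − (1 − 0.64)^2 = 0.8704
ΔR = 0.8704 − 0.64 = 0.2304

0.2304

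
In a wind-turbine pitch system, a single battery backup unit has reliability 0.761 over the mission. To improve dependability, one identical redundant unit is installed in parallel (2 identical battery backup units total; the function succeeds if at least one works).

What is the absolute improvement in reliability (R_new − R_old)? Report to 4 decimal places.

R_before = 0.761
R_after = 1 − (1 − 0.761)^2 = 0.9429
ΔR = 0.9429 − 0.761 = 0.1819

0.1819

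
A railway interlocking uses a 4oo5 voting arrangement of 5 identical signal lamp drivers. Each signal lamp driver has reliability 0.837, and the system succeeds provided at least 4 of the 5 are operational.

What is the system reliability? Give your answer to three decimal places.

0.811

R = Σ_{i=4}^{5} C(5,i) p^i (1−p)^{5−i} with p = 0.837
C(5,4)·0.837^4·0.163^1 = 0.40000
C(5,5)·0.837^5·0.163^0 = 0.41080
Sum = 0.811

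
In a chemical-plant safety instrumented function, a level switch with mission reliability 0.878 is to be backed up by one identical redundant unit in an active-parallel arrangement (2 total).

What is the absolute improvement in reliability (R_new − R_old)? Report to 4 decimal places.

R_before = 0.878
R_after = 1 − (1 − 0.878)^2 = 0.9851
ΔR = 0.9851 − 0.878 = 0.1071

0.1071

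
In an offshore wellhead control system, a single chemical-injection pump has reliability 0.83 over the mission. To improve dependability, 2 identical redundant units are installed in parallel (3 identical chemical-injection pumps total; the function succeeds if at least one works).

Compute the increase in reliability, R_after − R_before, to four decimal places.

0.1651

R_before = 0.83
R_after = 1 − (1 − 0.83)^3 = 0.9951
ΔR = 0.9951 − 0.83 = 0.1651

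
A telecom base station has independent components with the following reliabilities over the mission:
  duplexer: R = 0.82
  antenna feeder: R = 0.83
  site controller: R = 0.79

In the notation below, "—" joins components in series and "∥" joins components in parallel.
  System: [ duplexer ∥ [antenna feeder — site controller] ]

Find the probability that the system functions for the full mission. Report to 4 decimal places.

0.9380

Series (antenna feeder and site controller): 0.830000 × 0.790000 = 0.655700
Parallel (duplexer and [0.655700]): 1 − (1 − 0.820000)(1 − 0.655700) = 0.9380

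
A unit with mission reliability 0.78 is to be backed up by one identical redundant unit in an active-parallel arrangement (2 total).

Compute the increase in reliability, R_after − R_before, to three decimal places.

0.172

R_before = 0.78
R_after = 1 − (1 − 0.78)^2 = 0.952
ΔR = 0.952 − 0.78 = 0.172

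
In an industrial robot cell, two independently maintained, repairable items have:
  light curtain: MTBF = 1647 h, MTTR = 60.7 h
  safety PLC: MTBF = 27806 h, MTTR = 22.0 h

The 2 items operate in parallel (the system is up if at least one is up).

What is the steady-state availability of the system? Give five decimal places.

A(light curtain) = MTBF/(MTBF+MTTR) = 1647/(1647+60.7) = 0.964455
A(safety PLC) = MTBF/(MTBF+MTTR) = 27806/(27806+22.0) = 0.999209
Parallel availability: 1 − (1 − 0.964455)(1 − 0.999209) = 0.99997

0.99997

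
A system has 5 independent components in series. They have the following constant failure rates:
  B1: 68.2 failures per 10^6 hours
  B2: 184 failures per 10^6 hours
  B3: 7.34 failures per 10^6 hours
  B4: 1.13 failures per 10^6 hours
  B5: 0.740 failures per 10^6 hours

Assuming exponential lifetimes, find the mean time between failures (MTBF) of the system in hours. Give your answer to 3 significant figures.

3830

Series of exponential components: λ_sys = Σ λ_i
λ_sys = 0.0000682 + 0.000184 + 0.00000734 + 0.00000113 + 0.000000740 = 2.6141e-04 /h
MTBF = 1 / λ_sys = 3830 h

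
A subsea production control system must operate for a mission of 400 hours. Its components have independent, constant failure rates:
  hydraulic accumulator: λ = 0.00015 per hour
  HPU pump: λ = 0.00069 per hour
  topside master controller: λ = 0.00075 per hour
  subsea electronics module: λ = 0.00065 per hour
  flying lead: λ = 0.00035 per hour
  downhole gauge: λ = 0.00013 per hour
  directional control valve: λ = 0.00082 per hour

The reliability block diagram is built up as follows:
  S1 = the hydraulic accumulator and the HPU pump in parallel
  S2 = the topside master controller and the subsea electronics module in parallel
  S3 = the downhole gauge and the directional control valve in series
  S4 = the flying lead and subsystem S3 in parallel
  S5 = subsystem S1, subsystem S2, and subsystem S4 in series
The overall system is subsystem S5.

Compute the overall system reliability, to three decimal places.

R(hydraulic accumulator) = exp(−0.00015 × 400) = 0.94176
R(HPU pump) = exp(−0.00069 × 400) = 0.75881
R(topside master controller) = exp(−0.00075 × 400) = 0.74082
R(subsea electronics module) = exp(−0.00065 × 400) = 0.77105
R(flying lead) = exp(−0.00035 × 400) = 0.86936
R(downhole gauge) = exp(−0.00013 × 400) = 0.94933
R(directional control valve) = exp(−0.00082 × 400) = 0.72036
Parallel (hydraulic accumulator and HPU pump): 1 − (1 − 0.94176)(1 − 0.75881) = 0.98595
Parallel (topside master controller and subsea electronics module): 1 − (1 − 0.74082)(1 − 0.77105) = 0.94066
Series (downhole gauge and directional control valve): 0.94933 × 0.72036 = 0.68386
Parallel (flying lead and [0.68386]): 1 − (1 − 0.86936)(1 − 0.68386) = 0.95870
Series ([0.98595], [0.94066], and [0.95870]): 0.98595 × 0.94066 × 0.95870 = 0.889

0.889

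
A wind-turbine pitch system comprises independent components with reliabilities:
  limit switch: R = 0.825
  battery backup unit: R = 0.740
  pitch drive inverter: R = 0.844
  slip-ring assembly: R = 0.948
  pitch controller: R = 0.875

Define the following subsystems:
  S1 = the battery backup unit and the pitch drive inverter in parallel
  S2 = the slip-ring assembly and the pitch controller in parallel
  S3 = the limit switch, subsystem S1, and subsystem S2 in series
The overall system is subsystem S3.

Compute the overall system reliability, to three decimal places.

Parallel (battery backup unit and pitch drive inverter): 1 − (1 − 0.74000)(1 − 0.84400) = 0.95944
Parallel (slip-ring assembly and pitch controller): 1 − (1 − 0.94800)(1 − 0.87500) = 0.99350
Series (limit switch, [0.95944], and [0.99350]): 0.82500 × 0.95944 × 0.99350 = 0.786

0.786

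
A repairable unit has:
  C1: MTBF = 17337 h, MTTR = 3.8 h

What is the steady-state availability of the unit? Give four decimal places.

A(C1) = MTBF/(MTBF+MTTR) = 17337/(17337+3.8) = 0.9998

0.9998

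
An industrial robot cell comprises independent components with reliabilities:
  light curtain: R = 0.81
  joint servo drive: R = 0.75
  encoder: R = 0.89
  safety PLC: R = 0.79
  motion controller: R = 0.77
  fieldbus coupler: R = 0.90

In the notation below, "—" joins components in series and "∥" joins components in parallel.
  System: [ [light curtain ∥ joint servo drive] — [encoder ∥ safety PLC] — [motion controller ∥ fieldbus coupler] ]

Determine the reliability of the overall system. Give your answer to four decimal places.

0.9091

Parallel (light curtain and joint servo drive): 1 − (1 − 0.810000)(1 − 0.750000) = 0.952500
Parallel (encoder and safety PLC): 1 − (1 − 0.890000)(1 − 0.790000) = 0.976900
Parallel (motion controller and fieldbus coupler): 1 − (1 − 0.770000)(1 − 0.900000) = 0.977000
Series ([0.952500], [0.976900], and [0.977000]): 0.952500 × 0.976900 × 0.977000 = 0.9091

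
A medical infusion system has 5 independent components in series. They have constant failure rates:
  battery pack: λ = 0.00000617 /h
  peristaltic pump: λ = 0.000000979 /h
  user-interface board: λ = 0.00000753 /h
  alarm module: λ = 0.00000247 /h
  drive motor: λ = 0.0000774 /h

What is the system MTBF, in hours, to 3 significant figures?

10600

Series of exponential components: λ_sys = Σ λ_i
λ_sys = 0.00000617 + 0.000000979 + 0.00000753 + 0.00000247 + 0.0000774 = 9.4549e-05 /h
MTBF = 1 / λ_sys = 10600 h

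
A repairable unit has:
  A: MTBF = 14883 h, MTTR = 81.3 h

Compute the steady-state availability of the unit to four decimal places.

A(A) = MTBF/(MTBF+MTTR) = 14883/(14883+81.3) = 0.9946

0.9946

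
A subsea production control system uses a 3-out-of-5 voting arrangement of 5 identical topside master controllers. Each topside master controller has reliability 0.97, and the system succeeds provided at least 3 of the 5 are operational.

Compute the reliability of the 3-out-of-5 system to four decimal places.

0.9997

R = Σ_{i=3}^{5} C(5,i) p^i (1−p)^{5−i} with p = 0.97
C(5,3)·0.97^3·0.03^2 = 0.008214
C(5,4)·0.97^4·0.03^1 = 0.132794
C(5,5)·0.97^5·0.03^0 = 0.858734
Sum = 0.9997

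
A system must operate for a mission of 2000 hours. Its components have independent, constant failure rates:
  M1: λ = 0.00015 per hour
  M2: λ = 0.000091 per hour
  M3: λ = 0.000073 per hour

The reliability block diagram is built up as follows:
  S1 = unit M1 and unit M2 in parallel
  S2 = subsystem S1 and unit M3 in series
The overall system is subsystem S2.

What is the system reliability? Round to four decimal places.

R(M1) = exp(−0.00015 × 2000) = 0.740818
R(M2) = exp(−0.000091 × 2000) = 0.833601
R(M3) = exp(−0.000073 × 2000) = 0.864158
Parallel (M1 and M2): 1 − (1 − 0.740818)(1 − 0.833601) = 0.956872
Series ([0.956872] and M3): 0.956872 × 0.864158 = 0.8269

0.8269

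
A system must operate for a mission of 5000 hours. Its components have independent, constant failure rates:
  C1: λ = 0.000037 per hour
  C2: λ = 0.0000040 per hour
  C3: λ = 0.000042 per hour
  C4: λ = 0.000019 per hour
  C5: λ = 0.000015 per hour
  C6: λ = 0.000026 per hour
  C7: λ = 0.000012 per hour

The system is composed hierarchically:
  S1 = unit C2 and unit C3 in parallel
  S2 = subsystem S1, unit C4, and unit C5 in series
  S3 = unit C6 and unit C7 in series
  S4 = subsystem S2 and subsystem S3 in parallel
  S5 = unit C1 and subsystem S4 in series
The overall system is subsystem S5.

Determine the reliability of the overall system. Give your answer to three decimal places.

R(C1) = exp(−0.000037 × 5000) = 0.83110
R(C2) = exp(−0.0000040 × 5000) = 0.98020
R(C3) = exp(−0.000042 × 5000) = 0.81058
R(C4) = exp(−0.000019 × 5000) = 0.90937
R(C5) = exp(−0.000015 × 5000) = 0.92774
R(C6) = exp(−0.000026 × 5000) = 0.87810
R(C7) = exp(−0.000012 × 5000) = 0.94176
Parallel (C2 and C3): 1 − (1 − 0.98020)(1 − 0.81058) = 0.99625
Series ([0.99625], C4, and C5): 0.99625 × 0.90937 × 0.92774 = 0.84050
Series (C6 and C7): 0.87810 × 0.94176 = 0.82696
Parallel ([0.84050] and [0.82696]): 1 − (1 − 0.84050)(1 − 0.82696) = 0.97240
Series (C1 and [0.97240]): 0.83110 × 0.97240 = 0.808

0.808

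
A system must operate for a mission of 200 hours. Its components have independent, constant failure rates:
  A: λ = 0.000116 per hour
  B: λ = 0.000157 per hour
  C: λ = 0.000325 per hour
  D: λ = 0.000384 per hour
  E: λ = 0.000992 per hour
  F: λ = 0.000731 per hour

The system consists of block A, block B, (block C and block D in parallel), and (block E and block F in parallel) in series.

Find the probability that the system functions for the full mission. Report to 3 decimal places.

R(A) = exp(−0.000116 × 200) = 0.97707
R(B) = exp(−0.000157 × 200) = 0.96909
R(C) = exp(−0.000325 × 200) = 0.93707
R(D) = exp(−0.000384 × 200) = 0.92608
R(E) = exp(−0.000992 × 200) = 0.82004
R(F) = exp(−0.000731 × 200) = 0.86398
Parallel (C and D): 1 − (1 − 0.93707)(1 − 0.92608) = 0.99535
Parallel (E and F): 1 − (1 − 0.82004)(1 − 0.86398) = 0.97552
Series (A, B, [0.99535], and [0.97552]): 0.97707 × 0.96909 × 0.99535 × 0.97552 = 0.919

0.919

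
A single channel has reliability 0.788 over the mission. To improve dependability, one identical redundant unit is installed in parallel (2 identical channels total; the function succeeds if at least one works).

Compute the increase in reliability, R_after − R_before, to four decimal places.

0.1671

R_before = 0.788
R_after = 1 − (1 − 0.788)^2 = 0.9551
ΔR = 0.9551 − 0.788 = 0.1671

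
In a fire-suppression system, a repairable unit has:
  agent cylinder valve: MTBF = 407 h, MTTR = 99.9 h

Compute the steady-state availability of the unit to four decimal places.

0.8029

A(agent cylinder valve) = MTBF/(MTBF+MTTR) = 407/(407+99.9) = 0.8029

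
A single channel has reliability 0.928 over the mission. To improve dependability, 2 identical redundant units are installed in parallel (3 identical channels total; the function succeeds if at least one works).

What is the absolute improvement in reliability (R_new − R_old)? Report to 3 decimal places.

0.072

R_before = 0.928
R_after = 1 − (1 − 0.928)^3 = 1.000
ΔR = 1.000 − 0.928 = 0.072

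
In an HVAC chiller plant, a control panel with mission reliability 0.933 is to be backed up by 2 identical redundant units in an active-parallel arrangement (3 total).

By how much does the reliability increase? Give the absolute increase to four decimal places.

R_before = 0.933
R_after = 1 − (1 − 0.933)^3 = 0.9997
ΔR = 0.9997 − 0.933 = 0.0667

0.0667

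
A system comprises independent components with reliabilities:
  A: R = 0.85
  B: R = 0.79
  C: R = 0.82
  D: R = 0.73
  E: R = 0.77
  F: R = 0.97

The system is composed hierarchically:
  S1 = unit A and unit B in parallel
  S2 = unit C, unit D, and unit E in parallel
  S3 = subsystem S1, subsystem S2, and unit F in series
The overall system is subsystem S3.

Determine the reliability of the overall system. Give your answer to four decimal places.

Parallel (A and B): 1 − (1 − 0.850000)(1 − 0.790000) = 0.968500
Parallel (C, D, and E): 1 − (1 − 0.820000)(1 − 0.730000)(1 − 0.770000) = 0.988822
Series ([0.968500], [0.988822], and F): 0.968500 × 0.988822 × 0.970000 = 0.9289

0.9289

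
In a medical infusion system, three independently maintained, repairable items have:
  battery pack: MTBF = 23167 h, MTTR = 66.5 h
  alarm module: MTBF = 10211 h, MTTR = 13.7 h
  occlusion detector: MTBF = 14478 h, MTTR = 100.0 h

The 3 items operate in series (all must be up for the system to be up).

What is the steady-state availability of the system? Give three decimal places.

A(battery pack) = MTBF/(MTBF+MTTR) = 23167/(23167+66.5) = 0.997138
A(alarm module) = MTBF/(MTBF+MTTR) = 10211/(10211+13.7) = 0.998660
A(occlusion detector) = MTBF/(MTBF+MTTR) = 14478/(14478+100.0) = 0.993140
Series availability: 0.997138 × 0.998660 × 0.993140 = 0.989

0.989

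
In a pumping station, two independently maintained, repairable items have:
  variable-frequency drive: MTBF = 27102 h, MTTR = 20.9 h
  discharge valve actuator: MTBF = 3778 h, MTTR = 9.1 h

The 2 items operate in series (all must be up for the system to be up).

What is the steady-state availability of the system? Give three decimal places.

A(variable-frequency drive) = MTBF/(MTBF+MTTR) = 27102/(27102+20.9) = 0.999229
A(discharge valve actuator) = MTBF/(MTBF+MTTR) = 3778/(3778+9.1) = 0.997597
Series availability: 0.999229 × 0.997597 = 0.997

0.997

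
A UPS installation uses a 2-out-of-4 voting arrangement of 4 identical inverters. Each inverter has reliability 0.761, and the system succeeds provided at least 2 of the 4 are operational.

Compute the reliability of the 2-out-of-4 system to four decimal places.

0.9552

R = Σ_{i=2}^{4} C(4,i) p^i (1−p)^{4−i} with p = 0.761
C(4,2)·0.761^2·0.239^2 = 0.198480
C(4,3)·0.761^3·0.239^1 = 0.421320
C(4,4)·0.761^4·0.239^0 = 0.335381
Sum = 0.9552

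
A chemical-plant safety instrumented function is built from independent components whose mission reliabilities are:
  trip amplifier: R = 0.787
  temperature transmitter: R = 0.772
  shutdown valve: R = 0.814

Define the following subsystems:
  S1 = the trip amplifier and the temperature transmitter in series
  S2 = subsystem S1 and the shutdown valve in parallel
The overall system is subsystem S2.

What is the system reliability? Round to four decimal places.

Series (trip amplifier and temperature transmitter): 0.787000 × 0.772000 = 0.607564
Parallel ([0.607564] and shutdown valve): 1 − (1 − 0.607564)(1 − 0.814000) = 0.9270

0.9270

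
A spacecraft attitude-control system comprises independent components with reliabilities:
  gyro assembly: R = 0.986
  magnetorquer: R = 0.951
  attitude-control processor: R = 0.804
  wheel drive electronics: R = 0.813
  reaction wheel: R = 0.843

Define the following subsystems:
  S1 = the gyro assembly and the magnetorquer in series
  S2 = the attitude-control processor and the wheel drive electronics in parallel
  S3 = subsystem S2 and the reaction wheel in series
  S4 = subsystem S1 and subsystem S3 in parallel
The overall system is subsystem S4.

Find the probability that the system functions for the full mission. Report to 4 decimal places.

0.9883

Series (gyro assembly and magnetorquer): 0.986000 × 0.951000 = 0.937686
Parallel (attitude-control processor and wheel drive electronics): 1 − (1 − 0.804000)(1 − 0.813000) = 0.963348
Series ([0.963348] and reaction wheel): 0.963348 × 0.843000 = 0.812102
Parallel ([0.937686] and [0.812102]): 1 − (1 − 0.937686)(1 − 0.812102) = 0.9883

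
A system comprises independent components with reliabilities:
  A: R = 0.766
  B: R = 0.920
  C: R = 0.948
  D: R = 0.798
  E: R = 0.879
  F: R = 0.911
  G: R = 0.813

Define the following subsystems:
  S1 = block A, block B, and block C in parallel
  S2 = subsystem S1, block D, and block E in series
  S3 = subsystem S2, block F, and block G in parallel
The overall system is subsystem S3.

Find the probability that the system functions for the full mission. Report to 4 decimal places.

Parallel (A, B, and C): 1 − (1 − 0.766000)(1 − 0.920000)(1 − 0.948000) = 0.999027
Series ([0.999027], D, and E): 0.999027 × 0.798000 × 0.879000 = 0.700759
Parallel ([0.700759], F, and G): 1 − (1 − 0.700759)(1 − 0.911000)(1 − 0.813000) = 0.9950

0.9950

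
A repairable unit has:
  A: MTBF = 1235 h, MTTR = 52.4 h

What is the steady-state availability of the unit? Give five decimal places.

0.95930

A(A) = MTBF/(MTBF+MTTR) = 1235/(1235+52.4) = 0.95930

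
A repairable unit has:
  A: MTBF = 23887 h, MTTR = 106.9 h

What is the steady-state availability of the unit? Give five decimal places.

A(A) = MTBF/(MTBF+MTTR) = 23887/(23887+106.9) = 0.99554

0.99554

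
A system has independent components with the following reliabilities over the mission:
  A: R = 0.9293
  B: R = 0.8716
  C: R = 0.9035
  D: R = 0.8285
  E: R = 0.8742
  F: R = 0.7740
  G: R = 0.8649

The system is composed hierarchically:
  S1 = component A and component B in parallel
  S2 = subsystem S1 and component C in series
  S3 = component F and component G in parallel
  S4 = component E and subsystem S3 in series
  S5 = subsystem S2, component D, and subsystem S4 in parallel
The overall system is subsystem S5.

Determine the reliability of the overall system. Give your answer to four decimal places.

Parallel (A and B): 1 − (1 − 0.929300)(1 − 0.871600) = 0.990922
Series ([0.990922] and C): 0.990922 × 0.903500 = 0.895298
Parallel (F and G): 1 − (1 − 0.774000)(1 − 0.864900) = 0.969467
Series (E and [0.969467]): 0.874200 × 0.969467 = 0.847508
Parallel ([0.895298], D, and [0.847508]): 1 − (1 − 0.895298)(1 − 0.828500)(1 − 0.847508) = 0.9973

0.9973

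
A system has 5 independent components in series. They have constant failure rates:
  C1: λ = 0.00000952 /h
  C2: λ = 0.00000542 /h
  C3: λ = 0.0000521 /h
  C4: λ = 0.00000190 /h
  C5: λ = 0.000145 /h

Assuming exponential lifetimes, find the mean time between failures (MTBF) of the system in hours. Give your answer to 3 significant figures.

Series of exponential components: λ_sys = Σ λ_i
λ_sys = 0.00000952 + 0.00000542 + 0.0000521 + 0.00000190 + 0.000145 = 2.1394e-04 /h
MTBF = 1 / λ_sys = 4670 h

4670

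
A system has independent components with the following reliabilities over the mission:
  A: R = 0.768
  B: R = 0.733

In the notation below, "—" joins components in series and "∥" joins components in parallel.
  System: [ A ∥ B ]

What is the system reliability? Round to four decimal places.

Parallel (A and B): 1 − (1 − 0.768000)(1 − 0.733000) = 0.9381

0.9381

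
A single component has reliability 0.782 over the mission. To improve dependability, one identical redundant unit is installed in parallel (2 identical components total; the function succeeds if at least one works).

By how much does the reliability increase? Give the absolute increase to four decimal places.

0.1705

R_before = 0.782
R_after = 1 − (1 − 0.782)^2 = 0.9525
ΔR = 0.9525 − 0.782 = 0.1705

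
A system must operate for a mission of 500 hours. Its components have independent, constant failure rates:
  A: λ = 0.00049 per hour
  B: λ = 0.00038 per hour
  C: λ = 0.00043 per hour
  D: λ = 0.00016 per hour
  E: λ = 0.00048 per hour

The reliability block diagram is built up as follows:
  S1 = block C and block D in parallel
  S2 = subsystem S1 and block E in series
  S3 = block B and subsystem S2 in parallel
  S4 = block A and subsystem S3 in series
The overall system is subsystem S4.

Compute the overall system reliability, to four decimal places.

0.7522

R(A) = exp(−0.00049 × 500) = 0.782705
R(B) = exp(−0.00038 × 500) = 0.826959
R(C) = exp(−0.00043 × 500) = 0.806541
R(D) = exp(−0.00016 × 500) = 0.923116
R(E) = exp(−0.00048 × 500) = 0.786628
Parallel (C and D): 1 − (1 − 0.806541)(1 − 0.923116) = 0.985126
Series ([0.985126] and E): 0.985126 × 0.786628 = 0.774928
Parallel (B and [0.774928]): 1 − (1 − 0.826959)(1 − 0.774928) = 0.961053
Series (A and [0.961053]): 0.782705 × 0.961053 = 0.7522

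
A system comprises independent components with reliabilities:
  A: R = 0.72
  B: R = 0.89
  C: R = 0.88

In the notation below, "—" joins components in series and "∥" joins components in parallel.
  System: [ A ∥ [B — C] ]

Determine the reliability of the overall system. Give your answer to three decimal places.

0.939

Series (B and C): 0.89000 × 0.88000 = 0.78320
Parallel (A and [0.78320]): 1 − (1 − 0.72000)(1 − 0.78320) = 0.939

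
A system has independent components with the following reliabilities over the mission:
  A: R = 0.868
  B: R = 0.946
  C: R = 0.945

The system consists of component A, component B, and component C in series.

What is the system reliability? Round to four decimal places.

0.7760

Series (A, B, and C): 0.868000 × 0.946000 × 0.945000 = 0.7760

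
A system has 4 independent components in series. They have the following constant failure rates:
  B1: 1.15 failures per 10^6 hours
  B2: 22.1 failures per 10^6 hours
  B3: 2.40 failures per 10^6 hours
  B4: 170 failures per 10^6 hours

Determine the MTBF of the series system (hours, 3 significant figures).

Series of exponential components: λ_sys = Σ λ_i
λ_sys = 0.00000115 + 0.0000221 + 0.00000240 + 0.000170 = 1.9565e-04 /h
MTBF = 1 / λ_sys = 5110 h

5110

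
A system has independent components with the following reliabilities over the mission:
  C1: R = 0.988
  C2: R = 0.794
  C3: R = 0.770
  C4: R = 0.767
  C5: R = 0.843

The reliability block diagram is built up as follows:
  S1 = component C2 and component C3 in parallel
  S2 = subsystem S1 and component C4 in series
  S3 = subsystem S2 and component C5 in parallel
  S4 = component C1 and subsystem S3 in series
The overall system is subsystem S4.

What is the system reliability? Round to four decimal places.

0.9462

Parallel (C2 and C3): 1 − (1 − 0.794000)(1 − 0.770000) = 0.952620
Series ([0.952620] and C4): 0.952620 × 0.767000 = 0.730660
Parallel ([0.730660] and C5): 1 − (1 − 0.730660)(1 − 0.843000) = 0.957714
Series (C1 and [0.957714]): 0.988000 × 0.957714 = 0.9462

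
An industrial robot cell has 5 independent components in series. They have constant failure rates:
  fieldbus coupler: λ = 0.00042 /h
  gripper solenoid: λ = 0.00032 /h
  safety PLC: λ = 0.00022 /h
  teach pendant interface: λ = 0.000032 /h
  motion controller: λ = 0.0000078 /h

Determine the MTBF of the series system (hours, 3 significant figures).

Series of exponential components: λ_sys = Σ λ_i
λ_sys = 0.00042 + 0.00032 + 0.00022 + 0.000032 + 0.0000078 = 9.9980e-04 /h
MTBF = 1 / λ_sys = 1000 h

1000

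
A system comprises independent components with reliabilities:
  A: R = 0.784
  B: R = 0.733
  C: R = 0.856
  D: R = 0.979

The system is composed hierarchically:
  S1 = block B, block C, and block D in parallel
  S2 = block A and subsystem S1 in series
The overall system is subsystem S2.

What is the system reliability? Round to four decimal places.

0.7834

Parallel (B, C, and D): 1 − (1 − 0.733000)(1 − 0.856000)(1 − 0.979000) = 0.999193
Series (A and [0.999193]): 0.784000 × 0.999193 = 0.7834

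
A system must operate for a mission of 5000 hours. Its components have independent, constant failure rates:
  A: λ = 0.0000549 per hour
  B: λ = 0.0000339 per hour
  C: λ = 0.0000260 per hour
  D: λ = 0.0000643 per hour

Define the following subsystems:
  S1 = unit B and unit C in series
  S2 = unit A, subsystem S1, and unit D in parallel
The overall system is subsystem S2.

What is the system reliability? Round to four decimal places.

R(A) = exp(−0.0000549 × 5000) = 0.759952
R(B) = exp(−0.0000339 × 5000) = 0.844087
R(C) = exp(−0.0000260 × 5000) = 0.878095
R(D) = exp(−0.0000643 × 5000) = 0.725061
Series (B and C): 0.844087 × 0.878095 = 0.741189
Parallel (A, [0.741189], and D): 1 − (1 − 0.759952)(1 − 0.741189)(1 − 0.725061) = 0.9829

0.9829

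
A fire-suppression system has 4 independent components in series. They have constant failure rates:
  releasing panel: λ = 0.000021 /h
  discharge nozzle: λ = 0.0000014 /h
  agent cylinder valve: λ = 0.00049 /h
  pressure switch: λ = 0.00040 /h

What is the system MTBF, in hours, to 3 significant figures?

1100

Series of exponential components: λ_sys = Σ λ_i
λ_sys = 0.000021 + 0.0000014 + 0.00049 + 0.00040 = 9.1240e-04 /h
MTBF = 1 / λ_sys = 1100 h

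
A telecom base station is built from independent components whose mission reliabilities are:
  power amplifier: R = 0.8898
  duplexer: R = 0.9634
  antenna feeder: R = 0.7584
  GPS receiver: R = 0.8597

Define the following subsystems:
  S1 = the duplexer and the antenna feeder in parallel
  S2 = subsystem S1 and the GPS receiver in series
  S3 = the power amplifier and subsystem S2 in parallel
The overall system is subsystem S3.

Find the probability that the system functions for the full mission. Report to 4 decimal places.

0.9837

Parallel (duplexer and antenna feeder): 1 − (1 − 0.963400)(1 − 0.758400) = 0.991157
Series ([0.991157] and GPS receiver): 0.991157 × 0.859700 = 0.852098
Parallel (power amplifier and [0.852098]): 1 − (1 − 0.889800)(1 − 0.852098) = 0.9837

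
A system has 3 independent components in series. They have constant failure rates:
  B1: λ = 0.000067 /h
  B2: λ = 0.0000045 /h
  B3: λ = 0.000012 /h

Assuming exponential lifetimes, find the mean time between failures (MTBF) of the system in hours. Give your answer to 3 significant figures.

12000

Series of exponential components: λ_sys = Σ λ_i
λ_sys = 0.000067 + 0.0000045 + 0.000012 = 8.3500e-05 /h
MTBF = 1 / λ_sys = 12000 h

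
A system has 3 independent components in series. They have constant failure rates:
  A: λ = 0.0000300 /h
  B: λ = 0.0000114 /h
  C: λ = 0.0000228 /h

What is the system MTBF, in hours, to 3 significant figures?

15600

Series of exponential components: λ_sys = Σ λ_i
λ_sys = 0.0000300 + 0.0000114 + 0.0000228 = 6.4200e-05 /h
MTBF = 1 / λ_sys = 15600 h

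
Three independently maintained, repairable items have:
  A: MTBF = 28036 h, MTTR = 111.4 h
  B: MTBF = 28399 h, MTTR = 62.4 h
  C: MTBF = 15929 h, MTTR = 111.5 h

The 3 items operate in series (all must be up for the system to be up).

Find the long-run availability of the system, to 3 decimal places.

A(A) = MTBF/(MTBF+MTTR) = 28036/(28036+111.4) = 0.996042
A(B) = MTBF/(MTBF+MTTR) = 28399/(28399+62.4) = 0.997808
A(C) = MTBF/(MTBF+MTTR) = 15929/(15929+111.5) = 0.993049
Series availability: 0.996042 × 0.997808 × 0.993049 = 0.987

0.987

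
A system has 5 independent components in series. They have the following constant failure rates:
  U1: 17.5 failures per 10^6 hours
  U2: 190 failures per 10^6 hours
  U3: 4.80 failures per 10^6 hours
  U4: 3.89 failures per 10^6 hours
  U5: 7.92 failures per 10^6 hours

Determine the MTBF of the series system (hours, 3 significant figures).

Series of exponential components: λ_sys = Σ λ_i
λ_sys = 0.0000175 + 0.000190 + 0.00000480 + 0.00000389 + 0.00000792 = 2.2411e-04 /h
MTBF = 1 / λ_sys = 4460 h

4460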